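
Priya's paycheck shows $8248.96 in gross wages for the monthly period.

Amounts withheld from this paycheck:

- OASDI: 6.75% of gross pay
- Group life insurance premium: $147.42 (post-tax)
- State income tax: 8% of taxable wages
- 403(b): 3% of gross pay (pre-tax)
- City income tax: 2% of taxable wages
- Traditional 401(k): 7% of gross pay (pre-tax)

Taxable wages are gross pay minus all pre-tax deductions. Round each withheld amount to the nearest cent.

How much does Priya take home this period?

403(b): $8248.96 × 0.03 = $247.47
Traditional 401(k): $8248.96 × 0.07 = $577.43
Pre-tax total = $247.47 + $577.43 = $824.90
Taxable wages = $8248.96 − $824.90 = $7424.06
State income tax: $7424.06 × 0.08 = $593.92
City income tax: $7424.06 × 0.02 = $148.48
OASDI: $8248.96 × 0.0675 = $556.80
Group life insurance premium: $147.42
Total deductions = $247.47 + $577.43 + $593.92 + $148.48 + $556.80 + $147.42 = $2271.52
Net pay = $8248.96 − $2271.52 = $5977.44

$5977.44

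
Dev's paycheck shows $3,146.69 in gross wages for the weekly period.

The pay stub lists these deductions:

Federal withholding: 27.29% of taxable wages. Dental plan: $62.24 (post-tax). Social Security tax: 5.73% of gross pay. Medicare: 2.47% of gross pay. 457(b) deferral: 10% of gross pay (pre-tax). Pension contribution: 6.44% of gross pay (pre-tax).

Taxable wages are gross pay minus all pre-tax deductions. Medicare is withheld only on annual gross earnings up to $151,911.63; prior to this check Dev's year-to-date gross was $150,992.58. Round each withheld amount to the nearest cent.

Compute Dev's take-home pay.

$1,646.56

Pension contribution: $3,146.69 × 0.0644 = $202.65
457(b) deferral: $3,146.69 × 0.1 = $314.67
Pre-tax total = $202.65 + $314.67 = $517.32
Taxable wages = $3,146.69 − $517.32 = $2,629.37
Federal withholding: $2,629.37 × 0.2729 = $717.56
Social Security tax: $3,146.69 × 0.0573 = $180.31
Medicare: only $151,911.63 − $150,992.58 = $919.05 of this check is subject → $919.05 × 0.0247 = $22.70
Dental plan: $62.24
Total deductions = $202.65 + $314.67 + $717.56 + $180.31 + $22.70 + $62.24 = $1,500.13
Net pay = $3,146.69 − $1,500.13 = $1,646.56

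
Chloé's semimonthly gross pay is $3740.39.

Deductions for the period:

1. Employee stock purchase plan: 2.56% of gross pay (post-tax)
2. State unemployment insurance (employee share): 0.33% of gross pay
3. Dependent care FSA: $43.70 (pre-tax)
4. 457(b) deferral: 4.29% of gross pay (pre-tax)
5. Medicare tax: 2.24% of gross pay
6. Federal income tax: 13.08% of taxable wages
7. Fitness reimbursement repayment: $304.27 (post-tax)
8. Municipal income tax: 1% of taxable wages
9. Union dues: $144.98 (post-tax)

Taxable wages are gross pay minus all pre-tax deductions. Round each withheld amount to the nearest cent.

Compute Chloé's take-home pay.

$2397.21

Dependent care FSA: $43.70
457(b) deferral: $3740.39 × 0.0429 = $160.46
Pre-tax total = $43.70 + $160.46 = $204.16
Taxable wages = $3740.39 − $204.16 = $3536.23
Federal income tax: $3536.23 × 0.1308 = $462.54
Municipal income tax: $3536.23 × 0.01 = $35.36
Medicare tax: $3740.39 × 0.0224 = $83.78
State unemployment insurance (employee share): $3740.39 × 0.0033 = $12.34
Union dues: $144.98
Fitness reimbursement repayment: $304.27
Employee stock purchase plan: $3740.39 × 0.0256 = $95.75
Total deductions = $43.70 + $160.46 + $462.54 + $35.36 + $83.78 + $12.34 + $144.98 + $304.27 + $95.75 = $1343.18
Net pay = $3740.39 − $1343.18 = $2397.21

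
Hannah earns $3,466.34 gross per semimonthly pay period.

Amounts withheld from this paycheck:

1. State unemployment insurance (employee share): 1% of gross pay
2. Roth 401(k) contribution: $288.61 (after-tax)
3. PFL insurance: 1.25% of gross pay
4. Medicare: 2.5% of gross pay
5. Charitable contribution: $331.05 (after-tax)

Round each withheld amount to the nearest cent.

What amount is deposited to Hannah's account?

$2,682.03

Medicare: $3,466.34 × 0.025 = $86.66
PFL insurance: $3,466.34 × 0.0125 = $43.33
State unemployment insurance (employee share): $3,466.34 × 0.01 = $34.66
Roth 401(k) contribution: $288.61
Charitable contribution: $331.05
Total deductions = $86.66 + $43.33 + $34.66 + $288.61 + $331.05 = $784.31
Net pay = $3,466.34 − $784.31 = $2,682.03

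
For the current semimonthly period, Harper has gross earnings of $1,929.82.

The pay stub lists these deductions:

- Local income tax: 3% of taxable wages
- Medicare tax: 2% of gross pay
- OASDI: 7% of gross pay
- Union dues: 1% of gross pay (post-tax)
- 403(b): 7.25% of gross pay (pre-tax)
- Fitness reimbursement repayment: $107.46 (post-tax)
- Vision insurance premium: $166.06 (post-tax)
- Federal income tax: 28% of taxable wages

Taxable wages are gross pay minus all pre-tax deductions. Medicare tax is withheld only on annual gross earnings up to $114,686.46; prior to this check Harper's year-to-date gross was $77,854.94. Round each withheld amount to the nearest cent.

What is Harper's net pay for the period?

403(b): $1,929.82 × 0.0725 = $139.91
Taxable wages = $1,929.82 − $139.91 = $1,789.91
Local income tax: $1,789.91 × 0.03 = $53.70
Federal income tax: $1,789.91 × 0.28 = $501.17
Medicare tax: cap not yet reached, full $1,929.82 is subject → $1,929.82 × 0.02 = $38.60
OASDI: $1,929.82 × 0.07 = $135.09
Vision insurance premium: $166.06
Fitness reimbursement repayment: $107.46
Union dues: $1,929.82 × 0.01 = $19.30
Total deductions = $139.91 + $53.70 + $501.17 + $38.60 + $135.09 + $166.06 + $107.46 + $19.30 = $1,161.29
Net pay = $1,929.82 − $1,161.29 = $768.53

$768.53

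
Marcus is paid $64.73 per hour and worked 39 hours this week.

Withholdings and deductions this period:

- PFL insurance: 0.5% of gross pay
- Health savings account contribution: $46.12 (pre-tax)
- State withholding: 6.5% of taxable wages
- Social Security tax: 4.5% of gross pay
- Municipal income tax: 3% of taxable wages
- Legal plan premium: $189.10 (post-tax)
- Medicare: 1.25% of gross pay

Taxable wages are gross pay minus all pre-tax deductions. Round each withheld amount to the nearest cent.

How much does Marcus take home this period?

Gross pay: 39 × $64.73 = $2524.47
Health savings account contribution: $46.12
Taxable wages = $2524.47 − $46.12 = $2478.35
Municipal income tax: $2478.35 × 0.03 = $74.35
State withholding: $2478.35 × 0.065 = $161.09
PFL insurance: $2524.47 × 0.005 = $12.62
Social Security tax: $2524.47 × 0.045 = $113.60
Medicare: $2524.47 × 0.0125 = $31.56
Legal plan premium: $189.10
Total deductions = $46.12 + $74.35 + $161.09 + $12.62 + $113.60 + $31.56 + $189.10 = $628.44
Net pay = $2524.47 − $628.44 = $1896.03

$1896.03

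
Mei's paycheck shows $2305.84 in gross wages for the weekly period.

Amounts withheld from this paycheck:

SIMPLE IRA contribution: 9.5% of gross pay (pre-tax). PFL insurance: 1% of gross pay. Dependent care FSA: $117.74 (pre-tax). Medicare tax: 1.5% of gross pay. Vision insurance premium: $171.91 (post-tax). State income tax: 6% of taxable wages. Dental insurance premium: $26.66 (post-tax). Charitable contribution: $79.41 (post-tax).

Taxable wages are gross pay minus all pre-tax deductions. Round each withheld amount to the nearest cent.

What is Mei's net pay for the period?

SIMPLE IRA contribution: $2305.84 × 0.095 = $219.05
Dependent care FSA: $117.74
Pre-tax total = $219.05 + $117.74 = $336.79
Taxable wages = $2305.84 − $336.79 = $1969.05
State income tax: $1969.05 × 0.06 = $118.14
PFL insurance: $2305.84 × 0.01 = $23.06
Medicare tax: $2305.84 × 0.015 = $34.59
Dental insurance premium: $26.66
Charitable contribution: $79.41
Vision insurance premium: $171.91
Total deductions = $219.05 + $117.74 + $118.14 + $23.06 + $34.59 + $26.66 + $79.41 + $171.91 = $790.56
Net pay = $2305.84 − $790.56 = $1515.28

$1515.28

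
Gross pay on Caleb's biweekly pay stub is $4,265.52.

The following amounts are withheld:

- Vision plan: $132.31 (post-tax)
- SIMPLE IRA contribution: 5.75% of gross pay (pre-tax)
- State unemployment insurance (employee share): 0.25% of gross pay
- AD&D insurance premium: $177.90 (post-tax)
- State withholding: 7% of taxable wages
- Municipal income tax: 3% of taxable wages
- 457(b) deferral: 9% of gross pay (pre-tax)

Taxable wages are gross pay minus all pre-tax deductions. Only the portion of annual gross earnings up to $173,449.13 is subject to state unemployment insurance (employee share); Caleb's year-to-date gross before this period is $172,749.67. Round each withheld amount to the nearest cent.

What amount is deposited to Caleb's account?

457(b) deferral: $4,265.52 × 0.09 = $383.90
SIMPLE IRA contribution: $4,265.52 × 0.0575 = $245.27
Pre-tax total = $383.90 + $245.27 = $629.17
Taxable wages = $4,265.52 − $629.17 = $3,636.35
Municipal income tax: $3,636.35 × 0.03 = $109.09
State withholding: $3,636.35 × 0.07 = $254.54
State unemployment insurance (employee share): only $173,449.13 − $172,749.67 = $699.46 of this check is subject → $699.46 × 0.0025 = $1.75
AD&D insurance premium: $177.90
Vision plan: $132.31
Total deductions = $383.90 + $245.27 + $109.09 + $254.54 + $1.75 + $177.90 + $132.31 = $1,304.76
Net pay = $4,265.52 − $1,304.76 = $2,960.76

$2,960.76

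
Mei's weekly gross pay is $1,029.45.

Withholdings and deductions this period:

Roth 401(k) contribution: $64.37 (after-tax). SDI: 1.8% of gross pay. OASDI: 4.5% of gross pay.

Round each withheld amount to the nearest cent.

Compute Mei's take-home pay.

$900.22

SDI: $1,029.45 × 0.018 = $18.53
OASDI: $1,029.45 × 0.045 = $46.33
Roth 401(k) contribution: $64.37
Total deductions = $18.53 + $46.33 + $64.37 = $129.23
Net pay = $1,029.45 − $129.23 = $900.22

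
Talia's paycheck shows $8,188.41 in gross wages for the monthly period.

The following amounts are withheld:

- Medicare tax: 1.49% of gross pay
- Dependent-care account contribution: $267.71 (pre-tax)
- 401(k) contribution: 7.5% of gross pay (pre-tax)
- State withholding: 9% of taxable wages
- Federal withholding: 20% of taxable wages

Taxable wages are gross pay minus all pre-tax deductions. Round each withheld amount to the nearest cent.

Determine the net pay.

$5,065.66

Dependent-care account contribution: $267.71
401(k) contribution: $8,188.41 × 0.075 = $614.13
Pre-tax total = $267.71 + $614.13 = $881.84
Taxable wages = $8,188.41 − $881.84 = $7,306.57
Federal withholding: $7,306.57 × 0.2 = $1,461.31
State withholding: $7,306.57 × 0.09 = $657.59
Medicare tax: $8,188.41 × 0.0149 = $122.01
Total deductions = $267.71 + $614.13 + $1,461.31 + $657.59 + $122.01 = $3,122.75
Net pay = $8,188.41 − $3,122.75 = $5,065.66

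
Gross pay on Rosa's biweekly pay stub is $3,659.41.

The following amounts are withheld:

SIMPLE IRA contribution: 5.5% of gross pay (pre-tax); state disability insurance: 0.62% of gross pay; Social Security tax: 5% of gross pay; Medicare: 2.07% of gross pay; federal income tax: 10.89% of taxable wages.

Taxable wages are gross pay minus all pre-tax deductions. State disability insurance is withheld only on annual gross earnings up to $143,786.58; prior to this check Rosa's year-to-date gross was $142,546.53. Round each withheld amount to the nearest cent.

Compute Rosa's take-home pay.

$2,815.14

SIMPLE IRA contribution: $3,659.41 × 0.055 = $201.27
Taxable wages = $3,659.41 − $201.27 = $3,458.14
Federal income tax: $3,458.14 × 0.1089 = $376.59
Social Security tax: $3,659.41 × 0.05 = $182.97
Medicare: $3,659.41 × 0.0207 = $75.75
State disability insurance: only $143,786.58 − $142,546.53 = $1,240.05 of this check is subject → $1,240.05 × 0.0062 = $7.69
Total deductions = $201.27 + $376.59 + $182.97 + $75.75 + $7.69 = $844.27
Net pay = $3,659.41 − $844.27 = $2,815.14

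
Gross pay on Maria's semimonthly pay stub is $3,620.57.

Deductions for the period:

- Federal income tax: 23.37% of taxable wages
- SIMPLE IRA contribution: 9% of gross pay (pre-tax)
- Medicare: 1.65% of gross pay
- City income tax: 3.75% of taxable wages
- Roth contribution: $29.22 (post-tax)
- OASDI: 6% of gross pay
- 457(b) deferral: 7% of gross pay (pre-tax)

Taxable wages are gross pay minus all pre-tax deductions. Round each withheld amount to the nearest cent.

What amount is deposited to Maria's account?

$1,910.29

457(b) deferral: $3,620.57 × 0.07 = $253.44
SIMPLE IRA contribution: $3,620.57 × 0.09 = $325.85
Pre-tax total = $253.44 + $325.85 = $579.29
Taxable wages = $3,620.57 − $579.29 = $3,041.28
Federal income tax: $3,041.28 × 0.2337 = $710.75
City income tax: $3,041.28 × 0.0375 = $114.05
OASDI: $3,620.57 × 0.06 = $217.23
Medicare: $3,620.57 × 0.0165 = $59.74
Roth contribution: $29.22
Total deductions = $253.44 + $325.85 + $710.75 + $114.05 + $217.23 + $59.74 + $29.22 = $1,710.28
Net pay = $3,620.57 − $1,710.28 = $1,910.29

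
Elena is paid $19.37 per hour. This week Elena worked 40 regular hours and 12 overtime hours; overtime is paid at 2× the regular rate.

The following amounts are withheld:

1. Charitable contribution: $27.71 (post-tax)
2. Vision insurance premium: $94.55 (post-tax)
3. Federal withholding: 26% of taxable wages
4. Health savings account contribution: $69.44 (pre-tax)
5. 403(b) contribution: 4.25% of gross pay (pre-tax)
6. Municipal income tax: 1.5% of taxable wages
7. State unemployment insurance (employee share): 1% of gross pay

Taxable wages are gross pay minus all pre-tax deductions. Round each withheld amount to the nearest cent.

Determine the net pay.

$675.57

Regular pay: 40 × $19.37 = $774.80
Overtime pay: 12 × $19.37 × 2 = $464.88
Gross pay = $774.80 + $464.88 = $1,239.68
403(b) contribution: $1,239.68 × 0.0425 = $52.69
Health savings account contribution: $69.44
Pre-tax total = $52.69 + $69.44 = $122.13
Taxable wages = $1,239.68 − $122.13 = $1,117.55
Federal withholding: $1,117.55 × 0.26 = $290.56
Municipal income tax: $1,117.55 × 0.015 = $16.76
State unemployment insurance (employee share): $1,239.68 × 0.01 = $12.40
Vision insurance premium: $94.55
Charitable contribution: $27.71
Total deductions = $52.69 + $69.44 + $290.56 + $16.76 + $12.40 + $94.55 + $27.71 = $564.11
Net pay = $1,239.68 − $564.11 = $675.57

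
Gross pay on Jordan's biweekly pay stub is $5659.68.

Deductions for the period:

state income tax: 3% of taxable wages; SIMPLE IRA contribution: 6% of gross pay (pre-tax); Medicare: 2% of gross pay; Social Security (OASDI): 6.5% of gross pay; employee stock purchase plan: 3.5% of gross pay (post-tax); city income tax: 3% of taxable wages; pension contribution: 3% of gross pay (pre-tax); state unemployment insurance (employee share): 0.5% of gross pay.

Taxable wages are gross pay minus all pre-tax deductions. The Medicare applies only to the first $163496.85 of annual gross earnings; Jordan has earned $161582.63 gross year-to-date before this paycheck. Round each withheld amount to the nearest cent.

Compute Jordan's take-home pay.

$4208.74

SIMPLE IRA contribution: $5659.68 × 0.06 = $339.58
Pension contribution: $5659.68 × 0.03 = $169.79
Pre-tax total = $339.58 + $169.79 = $509.37
Taxable wages = $5659.68 − $509.37 = $5150.31
State income tax: $5150.31 × 0.03 = $154.51
City income tax: $5150.31 × 0.03 = $154.51
Medicare: only $163496.85 − $161582.63 = $1914.22 of this check is subject → $1914.22 × 0.02 = $38.28
Social Security (OASDI): $5659.68 × 0.065 = $367.88
State unemployment insurance (employee share): $5659.68 × 0.005 = $28.30
Employee stock purchase plan: $5659.68 × 0.035 = $198.09
Total deductions = $339.58 + $169.79 + $154.51 + $154.51 + $38.28 + $367.88 + $28.30 + $198.09 = $1450.94
Net pay = $5659.68 − $1450.94 = $4208.74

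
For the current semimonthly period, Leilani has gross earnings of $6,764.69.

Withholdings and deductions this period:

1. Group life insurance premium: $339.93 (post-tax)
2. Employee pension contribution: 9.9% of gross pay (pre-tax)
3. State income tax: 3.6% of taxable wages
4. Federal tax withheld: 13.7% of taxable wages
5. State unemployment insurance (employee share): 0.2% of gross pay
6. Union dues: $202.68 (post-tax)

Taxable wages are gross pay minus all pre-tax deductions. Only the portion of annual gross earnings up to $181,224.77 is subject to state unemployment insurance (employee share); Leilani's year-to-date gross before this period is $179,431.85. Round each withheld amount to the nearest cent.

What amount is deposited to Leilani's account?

Employee pension contribution: $6,764.69 × 0.099 = $669.70
Taxable wages = $6,764.69 − $669.70 = $6,094.99
Federal tax withheld: $6,094.99 × 0.137 = $835.01
State income tax: $6,094.99 × 0.036 = $219.42
State unemployment insurance (employee share): only $181,224.77 − $179,431.85 = $1,792.92 of this check is subject → $1,792.92 × 0.002 = $3.59
Group life insurance premium: $339.93
Union dues: $202.68
Total deductions = $669.70 + $835.01 + $219.42 + $3.59 + $339.93 + $202.68 = $2,270.33
Net pay = $6,764.69 − $2,270.33 = $4,494.36

$4,494.36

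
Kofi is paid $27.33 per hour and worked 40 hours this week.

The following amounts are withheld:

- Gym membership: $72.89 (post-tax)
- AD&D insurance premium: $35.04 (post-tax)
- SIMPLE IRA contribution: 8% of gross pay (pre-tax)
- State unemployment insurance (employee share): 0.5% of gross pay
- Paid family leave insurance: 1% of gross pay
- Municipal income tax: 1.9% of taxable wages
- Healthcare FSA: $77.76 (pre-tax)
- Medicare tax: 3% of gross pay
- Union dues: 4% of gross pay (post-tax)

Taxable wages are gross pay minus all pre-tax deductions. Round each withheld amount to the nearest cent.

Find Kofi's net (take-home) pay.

Gross pay: 40 × $27.33 = $1,093.20
Healthcare FSA: $77.76
SIMPLE IRA contribution: $1,093.20 × 0.08 = $87.46
Pre-tax total = $77.76 + $87.46 = $165.22
Taxable wages = $1,093.20 − $165.22 = $927.98
Municipal income tax: $927.98 × 0.019 = $17.63
Paid family leave insurance: $1,093.20 × 0.01 = $10.93
Medicare tax: $1,093.20 × 0.03 = $32.80
State unemployment insurance (employee share): $1,093.20 × 0.005 = $5.47
Gym membership: $72.89
Union dues: $1,093.20 × 0.04 = $43.73
AD&D insurance premium: $35.04
Total deductions = $77.76 + $87.46 + $17.63 + $10.93 + $32.80 + $5.47 + $72.89 + $43.73 + $35.04 = $383.71
Net pay = $1,093.20 − $383.71 = $709.49

$709.49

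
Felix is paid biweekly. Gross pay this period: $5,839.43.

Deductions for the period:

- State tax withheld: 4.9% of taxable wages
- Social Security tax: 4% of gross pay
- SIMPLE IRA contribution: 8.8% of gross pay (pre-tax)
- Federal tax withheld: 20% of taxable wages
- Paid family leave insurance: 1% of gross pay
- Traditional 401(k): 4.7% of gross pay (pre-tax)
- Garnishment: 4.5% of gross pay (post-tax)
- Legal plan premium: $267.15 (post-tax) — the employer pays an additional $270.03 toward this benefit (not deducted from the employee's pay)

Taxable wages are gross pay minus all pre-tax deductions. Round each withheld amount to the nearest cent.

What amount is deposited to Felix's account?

$2,971.50

SIMPLE IRA contribution: $5,839.43 × 0.088 = $513.87
Traditional 401(k): $5,839.43 × 0.047 = $274.45
Pre-tax total = $513.87 + $274.45 = $788.32
Taxable wages = $5,839.43 − $788.32 = $5,051.11
Federal tax withheld: $5,051.11 × 0.2 = $1,010.22
State tax withheld: $5,051.11 × 0.049 = $247.50
Social Security tax: $5,839.43 × 0.04 = $233.58
Paid family leave insurance: $5,839.43 × 0.01 = $58.39
Garnishment: $5,839.43 × 0.045 = $262.77
Legal plan premium: $267.15
(Employer's $270.03 toward legal plan premium is not withheld from the employee.)
Total deductions = $513.87 + $274.45 + $1,010.22 + $247.50 + $233.58 + $58.39 + $262.77 + $267.15 = $2,867.93
Net pay = $5,839.43 − $2,867.93 = $2,971.50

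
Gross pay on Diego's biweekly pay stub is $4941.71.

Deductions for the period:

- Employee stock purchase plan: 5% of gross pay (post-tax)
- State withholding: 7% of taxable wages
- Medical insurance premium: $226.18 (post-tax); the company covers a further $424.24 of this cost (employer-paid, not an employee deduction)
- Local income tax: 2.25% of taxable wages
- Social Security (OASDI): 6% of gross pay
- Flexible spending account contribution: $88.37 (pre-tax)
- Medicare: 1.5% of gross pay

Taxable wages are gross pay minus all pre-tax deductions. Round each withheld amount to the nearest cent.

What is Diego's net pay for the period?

Flexible spending account contribution: $88.37
Taxable wages = $4941.71 − $88.37 = $4853.34
Local income tax: $4853.34 × 0.0225 = $109.20
State withholding: $4853.34 × 0.07 = $339.73
Medicare: $4941.71 × 0.015 = $74.13
Social Security (OASDI): $4941.71 × 0.06 = $296.50
Medical insurance premium: $226.18
Employee stock purchase plan: $4941.71 × 0.05 = $247.09
(Employer's $424.24 toward medical insurance premium is not withheld from the employee.)
Total deductions = $88.37 + $109.20 + $339.73 + $74.13 + $296.50 + $226.18 + $247.09 = $1381.20
Net pay = $4941.71 − $1381.20 = $3560.51

$3560.51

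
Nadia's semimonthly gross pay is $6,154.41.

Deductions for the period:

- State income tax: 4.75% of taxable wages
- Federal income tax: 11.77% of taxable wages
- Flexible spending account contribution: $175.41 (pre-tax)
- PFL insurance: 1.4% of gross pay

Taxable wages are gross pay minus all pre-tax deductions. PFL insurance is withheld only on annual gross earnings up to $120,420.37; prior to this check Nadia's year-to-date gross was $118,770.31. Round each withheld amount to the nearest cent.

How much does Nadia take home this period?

$4,968.17

Flexible spending account contribution: $175.41
Taxable wages = $6,154.41 − $175.41 = $5,979.00
State income tax: $5,979.00 × 0.0475 = $284.00
Federal income tax: $5,979.00 × 0.1177 = $703.73
PFL insurance: only $120,420.37 − $118,770.31 = $1,650.06 of this check is subject → $1,650.06 × 0.014 = $23.10
Total deductions = $175.41 + $284.00 + $703.73 + $23.10 = $1,186.24
Net pay = $6,154.41 − $1,186.24 = $4,968.17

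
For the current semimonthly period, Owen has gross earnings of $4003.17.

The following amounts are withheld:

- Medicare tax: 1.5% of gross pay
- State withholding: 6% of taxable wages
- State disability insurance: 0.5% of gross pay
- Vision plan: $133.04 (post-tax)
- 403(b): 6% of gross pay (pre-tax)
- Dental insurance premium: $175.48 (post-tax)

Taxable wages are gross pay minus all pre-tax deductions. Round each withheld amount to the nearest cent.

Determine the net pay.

$3148.61

403(b): $4003.17 × 0.06 = $240.19
Taxable wages = $4003.17 − $240.19 = $3762.98
State withholding: $3762.98 × 0.06 = $225.78
Medicare tax: $4003.17 × 0.015 = $60.05
State disability insurance: $4003.17 × 0.005 = $20.02
Dental insurance premium: $175.48
Vision plan: $133.04
Total deductions = $240.19 + $225.78 + $60.05 + $20.02 + $175.48 + $133.04 = $854.56
Net pay = $4003.17 − $854.56 = $3148.61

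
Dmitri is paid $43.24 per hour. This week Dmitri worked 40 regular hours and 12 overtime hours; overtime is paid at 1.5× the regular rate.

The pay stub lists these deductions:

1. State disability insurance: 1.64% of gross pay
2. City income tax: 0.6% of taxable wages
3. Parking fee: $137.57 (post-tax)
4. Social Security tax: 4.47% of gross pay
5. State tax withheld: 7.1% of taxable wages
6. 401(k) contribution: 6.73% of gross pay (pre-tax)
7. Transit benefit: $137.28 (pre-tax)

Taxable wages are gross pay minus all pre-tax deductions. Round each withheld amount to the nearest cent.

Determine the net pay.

$1,741.52

Regular pay: 40 × $43.24 = $1,729.60
Overtime pay: 12 × $43.24 × 1.5 = $778.32
Gross pay = $1,729.60 + $778.32 = $2,507.92
Transit benefit: $137.28
401(k) contribution: $2,507.92 × 0.0673 = $168.78
Pre-tax total = $137.28 + $168.78 = $306.06
Taxable wages = $2,507.92 − $306.06 = $2,201.86
City income tax: $2,201.86 × 0.006 = $13.21
State tax withheld: $2,201.86 × 0.071 = $156.33
State disability insurance: $2,507.92 × 0.0164 = $41.13
Social Security tax: $2,507.92 × 0.0447 = $112.10
Parking fee: $137.57
Total deductions = $137.28 + $168.78 + $13.21 + $156.33 + $41.13 + $112.10 + $137.57 = $766.40
Net pay = $2,507.92 − $766.40 = $1,741.52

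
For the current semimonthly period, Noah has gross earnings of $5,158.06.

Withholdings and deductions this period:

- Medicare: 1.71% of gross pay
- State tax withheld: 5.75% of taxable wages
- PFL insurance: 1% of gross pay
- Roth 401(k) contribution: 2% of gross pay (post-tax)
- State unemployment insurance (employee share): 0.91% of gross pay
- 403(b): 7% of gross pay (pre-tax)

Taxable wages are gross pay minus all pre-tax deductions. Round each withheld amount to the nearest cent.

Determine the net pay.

$4,231.29

403(b): $5,158.06 × 0.07 = $361.06
Taxable wages = $5,158.06 − $361.06 = $4,797.00
State tax withheld: $4,797.00 × 0.0575 = $275.83
PFL insurance: $5,158.06 × 0.01 = $51.58
State unemployment insurance (employee share): $5,158.06 × 0.0091 = $46.94
Medicare: $5,158.06 × 0.0171 = $88.20
Roth 401(k) contribution: $5,158.06 × 0.02 = $103.16
Total deductions = $361.06 + $275.83 + $51.58 + $46.94 + $88.20 + $103.16 = $926.77
Net pay = $5,158.06 − $926.77 = $4,231.29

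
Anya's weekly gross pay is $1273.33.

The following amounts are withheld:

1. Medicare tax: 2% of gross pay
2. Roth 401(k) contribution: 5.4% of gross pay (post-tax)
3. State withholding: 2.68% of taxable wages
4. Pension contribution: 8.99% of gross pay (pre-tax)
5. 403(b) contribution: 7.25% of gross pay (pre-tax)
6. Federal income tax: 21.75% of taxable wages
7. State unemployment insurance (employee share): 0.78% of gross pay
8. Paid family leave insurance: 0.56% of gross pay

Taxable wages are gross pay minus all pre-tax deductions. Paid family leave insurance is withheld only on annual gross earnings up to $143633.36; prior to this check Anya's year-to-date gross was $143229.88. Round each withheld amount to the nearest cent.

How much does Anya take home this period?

$699.57

403(b) contribution: $1273.33 × 0.0725 = $92.32
Pension contribution: $1273.33 × 0.0899 = $114.47
Pre-tax total = $92.32 + $114.47 = $206.79
Taxable wages = $1273.33 − $206.79 = $1066.54
Federal income tax: $1066.54 × 0.2175 = $231.97
State withholding: $1066.54 × 0.0268 = $28.58
Paid family leave insurance: only $143633.36 − $143229.88 = $403.48 of this check is subject → $403.48 × 0.0056 = $2.26
Medicare tax: $1273.33 × 0.02 = $25.47
State unemployment insurance (employee share): $1273.33 × 0.0078 = $9.93
Roth 401(k) contribution: $1273.33 × 0.054 = $68.76
Total deductions = $92.32 + $114.47 + $231.97 + $28.58 + $2.26 + $25.47 + $9.93 + $68.76 = $573.76
Net pay = $1273.33 − $573.76 = $699.57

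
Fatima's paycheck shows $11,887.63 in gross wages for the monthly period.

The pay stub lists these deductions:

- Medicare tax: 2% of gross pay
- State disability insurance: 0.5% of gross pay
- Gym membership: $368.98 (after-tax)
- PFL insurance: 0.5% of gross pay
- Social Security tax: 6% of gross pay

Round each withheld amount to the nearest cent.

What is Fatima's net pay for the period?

$10,448.76

State disability insurance: $11,887.63 × 0.005 = $59.44
PFL insurance: $11,887.63 × 0.005 = $59.44
Medicare tax: $11,887.63 × 0.02 = $237.75
Social Security tax: $11,887.63 × 0.06 = $713.26
Gym membership: $368.98
Total deductions = $59.44 + $59.44 + $237.75 + $713.26 + $368.98 = $1,438.87
Net pay = $11,887.63 − $1,438.87 = $10,448.76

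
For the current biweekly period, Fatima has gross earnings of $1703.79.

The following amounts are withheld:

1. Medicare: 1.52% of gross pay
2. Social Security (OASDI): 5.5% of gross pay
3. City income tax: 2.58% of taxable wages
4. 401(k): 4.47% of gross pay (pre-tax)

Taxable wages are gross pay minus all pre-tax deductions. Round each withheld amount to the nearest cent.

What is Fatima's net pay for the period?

401(k): $1703.79 × 0.0447 = $76.16
Taxable wages = $1703.79 − $76.16 = $1627.63
City income tax: $1627.63 × 0.0258 = $41.99
Medicare: $1703.79 × 0.0152 = $25.90
Social Security (OASDI): $1703.79 × 0.055 = $93.71
Total deductions = $76.16 + $41.99 + $25.90 + $93.71 = $237.76
Net pay = $1703.79 − $237.76 = $1466.03

$1466.03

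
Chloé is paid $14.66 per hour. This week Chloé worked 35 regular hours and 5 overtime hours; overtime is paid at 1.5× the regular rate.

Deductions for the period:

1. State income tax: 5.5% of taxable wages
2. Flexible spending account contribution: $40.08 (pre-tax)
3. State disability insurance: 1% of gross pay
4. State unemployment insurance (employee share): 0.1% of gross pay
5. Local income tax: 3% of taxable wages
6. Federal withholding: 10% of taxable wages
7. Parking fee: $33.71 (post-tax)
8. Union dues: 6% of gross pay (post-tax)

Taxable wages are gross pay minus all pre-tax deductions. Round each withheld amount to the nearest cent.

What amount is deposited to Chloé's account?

Regular pay: 35 × $14.66 = $513.10
Overtime pay: 5 × $14.66 × 1.5 = $109.95
Gross pay = $513.10 + $109.95 = $623.05
Flexible spending account contribution: $40.08
Taxable wages = $623.05 − $40.08 = $582.97
Local income tax: $582.97 × 0.03 = $17.49
State income tax: $582.97 × 0.055 = $32.06
Federal withholding: $582.97 × 0.1 = $58.30
State disability insurance: $623.05 × 0.01 = $6.23
State unemployment insurance (employee share): $623.05 × 0.001 = $0.62
Union dues: $623.05 × 0.06 = $37.38
Parking fee: $33.71
Total deductions = $40.08 + $17.49 + $32.06 + $58.30 + $6.23 + $0.62 + $37.38 + $33.71 = $225.87
Net pay = $623.05 − $225.87 = $397.18

$397.18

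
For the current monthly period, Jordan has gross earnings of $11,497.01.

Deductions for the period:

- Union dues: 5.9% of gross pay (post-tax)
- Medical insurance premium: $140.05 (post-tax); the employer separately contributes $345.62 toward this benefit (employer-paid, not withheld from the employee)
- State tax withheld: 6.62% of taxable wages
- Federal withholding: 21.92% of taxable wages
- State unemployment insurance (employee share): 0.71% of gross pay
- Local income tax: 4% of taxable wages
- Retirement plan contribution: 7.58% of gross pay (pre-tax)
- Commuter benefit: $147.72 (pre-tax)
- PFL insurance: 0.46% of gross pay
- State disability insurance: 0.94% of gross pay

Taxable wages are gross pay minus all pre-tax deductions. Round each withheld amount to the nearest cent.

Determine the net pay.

Commuter benefit: $147.72
Retirement plan contribution: $11,497.01 × 0.0758 = $871.47
Pre-tax total = $147.72 + $871.47 = $1,019.19
Taxable wages = $11,497.01 − $1,019.19 = $10,477.82
State tax withheld: $10,477.82 × 0.0662 = $693.63
Federal withholding: $10,477.82 × 0.2192 = $2,296.74
Local income tax: $10,477.82 × 0.04 = $419.11
State disability insurance: $11,497.01 × 0.0094 = $108.07
PFL insurance: $11,497.01 × 0.0046 = $52.89
State unemployment insurance (employee share): $11,497.01 × 0.0071 = $81.63
Medical insurance premium: $140.05
Union dues: $11,497.01 × 0.059 = $678.32
(Employer's $345.62 toward medical insurance premium is not withheld from the employee.)
Total deductions = $147.72 + $871.47 + $693.63 + $2,296.74 + $419.11 + $108.07 + $52.89 + $81.63 + $140.05 + $678.32 = $5,489.63
Net pay = $11,497.01 − $5,489.63 = $6,007.38

$6,007.38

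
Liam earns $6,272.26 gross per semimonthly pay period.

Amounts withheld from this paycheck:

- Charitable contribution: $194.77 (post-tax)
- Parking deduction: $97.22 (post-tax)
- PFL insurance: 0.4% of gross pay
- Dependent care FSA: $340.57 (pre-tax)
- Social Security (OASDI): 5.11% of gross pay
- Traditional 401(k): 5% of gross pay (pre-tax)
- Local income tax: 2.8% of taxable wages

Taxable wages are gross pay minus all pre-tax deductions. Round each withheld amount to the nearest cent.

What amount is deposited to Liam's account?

Dependent care FSA: $340.57
Traditional 401(k): $6,272.26 × 0.05 = $313.61
Pre-tax total = $340.57 + $313.61 = $654.18
Taxable wages = $6,272.26 − $654.18 = $5,618.08
Local income tax: $5,618.08 × 0.028 = $157.31
PFL insurance: $6,272.26 × 0.004 = $25.09
Social Security (OASDI): $6,272.26 × 0.0511 = $320.51
Charitable contribution: $194.77
Parking deduction: $97.22
Total deductions = $340.57 + $313.61 + $157.31 + $25.09 + $320.51 + $194.77 + $97.22 = $1,449.08
Net pay = $6,272.26 − $1,449.08 = $4,823.18

$4,823.18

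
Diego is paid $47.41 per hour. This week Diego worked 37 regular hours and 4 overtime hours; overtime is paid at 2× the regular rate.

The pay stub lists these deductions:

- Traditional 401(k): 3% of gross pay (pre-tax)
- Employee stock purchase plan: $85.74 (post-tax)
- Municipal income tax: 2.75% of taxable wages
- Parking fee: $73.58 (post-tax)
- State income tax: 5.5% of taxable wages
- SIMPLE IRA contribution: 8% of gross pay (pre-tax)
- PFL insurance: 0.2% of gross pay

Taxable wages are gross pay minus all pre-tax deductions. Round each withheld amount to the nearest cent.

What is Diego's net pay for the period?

$1578.53

Regular pay: 37 × $47.41 = $1754.17
Overtime pay: 4 × $47.41 × 2 = $379.28
Gross pay = $1754.17 + $379.28 = $2133.45
SIMPLE IRA contribution: $2133.45 × 0.08 = $170.68
Traditional 401(k): $2133.45 × 0.03 = $64.00
Pre-tax total = $170.68 + $64.00 = $234.68
Taxable wages = $2133.45 − $234.68 = $1898.77
State income tax: $1898.77 × 0.055 = $104.43
Municipal income tax: $1898.77 × 0.0275 = $52.22
PFL insurance: $2133.45 × 0.002 = $4.27
Parking fee: $73.58
Employee stock purchase plan: $85.74
Total deductions = $170.68 + $64.00 + $104.43 + $52.22 + $4.27 + $73.58 + $85.74 = $554.92
Net pay = $2133.45 − $554.92 = $1578.53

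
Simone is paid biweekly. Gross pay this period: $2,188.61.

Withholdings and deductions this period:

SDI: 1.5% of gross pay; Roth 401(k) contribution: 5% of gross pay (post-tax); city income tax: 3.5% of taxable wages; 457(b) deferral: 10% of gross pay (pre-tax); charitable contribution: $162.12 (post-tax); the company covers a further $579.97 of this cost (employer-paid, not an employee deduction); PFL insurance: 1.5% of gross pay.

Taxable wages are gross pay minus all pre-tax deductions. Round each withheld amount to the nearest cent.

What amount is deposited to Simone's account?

457(b) deferral: $2,188.61 × 0.1 = $218.86
Taxable wages = $2,188.61 − $218.86 = $1,969.75
City income tax: $1,969.75 × 0.035 = $68.94
PFL insurance: $2,188.61 × 0.015 = $32.83
SDI: $2,188.61 × 0.015 = $32.83
Roth 401(k) contribution: $2,188.61 × 0.05 = $109.43
Charitable contribution: $162.12
(Employer's $579.97 toward charitable contribution is not withheld from the employee.)
Total deductions = $218.86 + $68.94 + $32.83 + $32.83 + $109.43 + $162.12 = $625.01
Net pay = $2,188.61 − $625.01 = $1,563.60

$1,563.60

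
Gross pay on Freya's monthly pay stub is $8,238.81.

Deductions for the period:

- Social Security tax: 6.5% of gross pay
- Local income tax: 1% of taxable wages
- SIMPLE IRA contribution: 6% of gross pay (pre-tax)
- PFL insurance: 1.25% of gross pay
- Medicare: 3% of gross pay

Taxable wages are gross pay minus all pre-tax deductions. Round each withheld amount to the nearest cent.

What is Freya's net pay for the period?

$6,781.37

SIMPLE IRA contribution: $8,238.81 × 0.06 = $494.33
Taxable wages = $8,238.81 − $494.33 = $7,744.48
Local income tax: $7,744.48 × 0.01 = $77.44
PFL insurance: $8,238.81 × 0.0125 = $102.99
Social Security tax: $8,238.81 × 0.065 = $535.52
Medicare: $8,238.81 × 0.03 = $247.16
Total deductions = $494.33 + $77.44 + $102.99 + $535.52 + $247.16 = $1,457.44
Net pay = $8,238.81 − $1,457.44 = $6,781.37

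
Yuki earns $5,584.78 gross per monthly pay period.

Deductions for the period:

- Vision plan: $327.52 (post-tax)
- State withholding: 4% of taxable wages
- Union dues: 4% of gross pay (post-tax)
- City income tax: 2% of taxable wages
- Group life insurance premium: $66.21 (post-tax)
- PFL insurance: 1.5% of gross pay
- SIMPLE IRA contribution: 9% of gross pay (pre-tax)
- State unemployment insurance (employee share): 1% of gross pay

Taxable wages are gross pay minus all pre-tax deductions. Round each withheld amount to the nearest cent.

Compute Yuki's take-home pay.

$4,020.48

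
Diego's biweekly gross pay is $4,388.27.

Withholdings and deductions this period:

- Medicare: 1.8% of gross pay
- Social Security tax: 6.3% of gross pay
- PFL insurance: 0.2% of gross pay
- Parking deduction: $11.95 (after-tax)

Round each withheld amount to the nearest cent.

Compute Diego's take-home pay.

PFL insurance: $4,388.27 × 0.002 = $8.78
Medicare: $4,388.27 × 0.018 = $78.99
Social Security tax: $4,388.27 × 0.063 = $276.46
Parking deduction: $11.95
Total deductions = $8.78 + $78.99 + $276.46 + $11.95 = $376.18
Net pay = $4,388.27 − $376.18 = $4,012.09

$4,012.09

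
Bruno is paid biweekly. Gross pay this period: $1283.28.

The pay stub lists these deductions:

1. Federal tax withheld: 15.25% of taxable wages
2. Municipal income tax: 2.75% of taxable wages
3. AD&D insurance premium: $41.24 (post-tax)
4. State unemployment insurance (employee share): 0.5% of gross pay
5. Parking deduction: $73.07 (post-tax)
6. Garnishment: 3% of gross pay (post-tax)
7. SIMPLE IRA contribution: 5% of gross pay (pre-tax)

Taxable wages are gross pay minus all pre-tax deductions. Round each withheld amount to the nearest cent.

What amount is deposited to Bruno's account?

$840.44

SIMPLE IRA contribution: $1283.28 × 0.05 = $64.16
Taxable wages = $1283.28 − $64.16 = $1219.12
Federal tax withheld: $1219.12 × 0.1525 = $185.92
Municipal income tax: $1219.12 × 0.0275 = $33.53
State unemployment insurance (employee share): $1283.28 × 0.005 = $6.42
AD&D insurance premium: $41.24
Garnishment: $1283.28 × 0.03 = $38.50
Parking deduction: $73.07
Total deductions = $64.16 + $185.92 + $33.53 + $6.42 + $41.24 + $38.50 + $73.07 = $442.84
Net pay = $1283.28 − $442.84 = $840.44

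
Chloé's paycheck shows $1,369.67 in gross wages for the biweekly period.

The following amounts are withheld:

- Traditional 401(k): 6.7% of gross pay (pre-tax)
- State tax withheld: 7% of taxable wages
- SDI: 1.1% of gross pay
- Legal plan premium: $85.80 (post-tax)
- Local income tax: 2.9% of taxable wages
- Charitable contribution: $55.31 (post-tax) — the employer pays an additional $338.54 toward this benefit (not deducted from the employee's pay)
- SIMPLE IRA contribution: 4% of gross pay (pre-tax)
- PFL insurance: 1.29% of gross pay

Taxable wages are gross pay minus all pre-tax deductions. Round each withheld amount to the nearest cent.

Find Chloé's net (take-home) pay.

$928.17

Traditional 401(k): $1,369.67 × 0.067 = $91.77
SIMPLE IRA contribution: $1,369.67 × 0.04 = $54.79
Pre-tax total = $91.77 + $54.79 = $146.56
Taxable wages = $1,369.67 − $146.56 = $1,223.11
Local income tax: $1,223.11 × 0.029 = $35.47
State tax withheld: $1,223.11 × 0.07 = $85.62
PFL insurance: $1,369.67 × 0.0129 = $17.67
SDI: $1,369.67 × 0.011 = $15.07
Charitable contribution: $55.31
Legal plan premium: $85.80
(Employer's $338.54 toward charitable contribution is not withheld from the employee.)
Total deductions = $91.77 + $54.79 + $35.47 + $85.62 + $17.67 + $15.07 + $55.31 + $85.80 = $441.50
Net pay = $1,369.67 − $441.50 = $928.17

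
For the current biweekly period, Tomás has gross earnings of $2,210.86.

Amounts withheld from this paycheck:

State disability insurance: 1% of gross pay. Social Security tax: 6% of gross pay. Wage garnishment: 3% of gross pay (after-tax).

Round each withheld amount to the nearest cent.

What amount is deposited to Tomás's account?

State disability insurance: $2,210.86 × 0.01 = $22.11
Social Security tax: $2,210.86 × 0.06 = $132.65
Wage garnishment: $2,210.86 × 0.03 = $66.33
Total deductions = $22.11 + $132.65 + $66.33 = $221.09
Net pay = $2,210.86 − $221.09 = $1,989.77

$1,989.77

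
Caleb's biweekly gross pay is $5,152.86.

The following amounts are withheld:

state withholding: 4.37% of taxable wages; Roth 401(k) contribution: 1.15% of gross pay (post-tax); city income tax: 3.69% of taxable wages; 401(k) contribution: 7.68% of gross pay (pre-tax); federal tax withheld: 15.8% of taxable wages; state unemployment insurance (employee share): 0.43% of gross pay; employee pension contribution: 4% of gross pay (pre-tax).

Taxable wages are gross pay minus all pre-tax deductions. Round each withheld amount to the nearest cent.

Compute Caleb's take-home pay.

Employee pension contribution: $5,152.86 × 0.04 = $206.11
401(k) contribution: $5,152.86 × 0.0768 = $395.74
Pre-tax total = $206.11 + $395.74 = $601.85
Taxable wages = $5,152.86 − $601.85 = $4,551.01
City income tax: $4,551.01 × 0.0369 = $167.93
State withholding: $4,551.01 × 0.0437 = $198.88
Federal tax withheld: $4,551.01 × 0.158 = $719.06
State unemployment insurance (employee share): $5,152.86 × 0.0043 = $22.16
Roth 401(k) contribution: $5,152.86 × 0.0115 = $59.26
Total deductions = $206.11 + $395.74 + $167.93 + $198.88 + $719.06 + $22.16 + $59.26 = $1,769.14
Net pay = $5,152.86 − $1,769.14 = $3,383.72

$3,383.72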